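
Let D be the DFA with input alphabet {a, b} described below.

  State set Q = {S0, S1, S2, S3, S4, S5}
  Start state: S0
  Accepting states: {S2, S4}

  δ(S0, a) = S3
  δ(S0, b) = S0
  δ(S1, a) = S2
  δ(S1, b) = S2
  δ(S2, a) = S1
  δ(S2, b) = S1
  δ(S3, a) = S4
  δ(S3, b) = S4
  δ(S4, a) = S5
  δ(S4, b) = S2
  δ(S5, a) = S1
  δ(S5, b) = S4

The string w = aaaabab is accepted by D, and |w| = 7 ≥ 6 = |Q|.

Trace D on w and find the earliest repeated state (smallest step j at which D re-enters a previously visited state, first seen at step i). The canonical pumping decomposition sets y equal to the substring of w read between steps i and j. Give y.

Run of D on w = a a a a b a b:
  step 0: S0  (start)
  step 1: S3  (read a: S0→S3)
  step 2: S4  (read a: S3→S4)
  step 3: S5  (read a: S4→S5)
  step 4: S1  (read a: S5→S1)
  step 5: S2  (read b: S1→S2)
  step 6: S1  (read a: S2→S1)   ← first repeat (S1 seen earlier)
  step 7: S2  (read b: S1→S2)

So i = 4, j = 6, giving x = w[0:4] = aaaa, y = w[4:6] = ba, z = w[6:7] = b.
Check: |xy| = 6 ≤ 6 and |y| = 2 ≥ 1. Reading y takes D from S1 back to S1, so every xyⁱz is accepted.

ba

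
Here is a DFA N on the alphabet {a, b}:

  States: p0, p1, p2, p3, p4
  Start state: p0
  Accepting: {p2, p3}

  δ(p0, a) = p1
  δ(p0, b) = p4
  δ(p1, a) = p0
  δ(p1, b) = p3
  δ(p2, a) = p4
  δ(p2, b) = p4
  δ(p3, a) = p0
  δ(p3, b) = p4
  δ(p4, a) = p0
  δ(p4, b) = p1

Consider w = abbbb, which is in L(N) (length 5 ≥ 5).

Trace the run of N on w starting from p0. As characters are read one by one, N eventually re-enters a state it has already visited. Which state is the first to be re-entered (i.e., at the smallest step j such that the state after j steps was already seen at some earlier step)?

p1

State sequence: p0 -a-> p1 -b-> p3 -b-> p4 -b-> p1 -b-> p3
First repeat at step 4: p1 was already visited.

The earliest repeat is at step j = 4: N is in p1, which it already visited at step i = 1.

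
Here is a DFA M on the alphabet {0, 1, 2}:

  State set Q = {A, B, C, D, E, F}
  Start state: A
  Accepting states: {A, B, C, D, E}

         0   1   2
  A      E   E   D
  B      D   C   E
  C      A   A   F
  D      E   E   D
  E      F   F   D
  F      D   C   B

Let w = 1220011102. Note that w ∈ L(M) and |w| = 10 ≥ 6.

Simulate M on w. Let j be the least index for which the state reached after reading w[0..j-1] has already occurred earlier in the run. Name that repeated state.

State sequence: A -1-> E -2-> D -2-> D -0-> E -0-> F -1-> C -1-> A -1-> E -0-> F -2-> B
First repeat at step 3: D was already visited.

The earliest repeat is at step j = 3: M is in D, which it already visited at step i = 2.
Pumping length from the standard proof: p = 6 (the number of states). The repeated state found above gives |xy| = j ≤ 6 and |y| = j − i ≥ 1.

D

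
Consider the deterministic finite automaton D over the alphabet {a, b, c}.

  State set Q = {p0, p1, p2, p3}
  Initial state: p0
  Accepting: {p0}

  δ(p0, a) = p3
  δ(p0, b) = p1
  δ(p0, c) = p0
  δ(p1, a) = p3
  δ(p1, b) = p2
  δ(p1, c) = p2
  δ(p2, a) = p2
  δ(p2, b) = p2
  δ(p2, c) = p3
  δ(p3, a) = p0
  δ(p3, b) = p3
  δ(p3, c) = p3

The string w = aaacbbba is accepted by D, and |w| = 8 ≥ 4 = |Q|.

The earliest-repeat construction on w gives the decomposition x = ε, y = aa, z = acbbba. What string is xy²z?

aaaaacbbba

xy^2z = ε·aa·aa·acbbba = aaaaacbbba.
Reading y = aa takes D from p0 back to p0, so after x·y·y the machine is still in p0, and z then leads to the accepting state p0. Hence aaaaacbbba ∈ L(D).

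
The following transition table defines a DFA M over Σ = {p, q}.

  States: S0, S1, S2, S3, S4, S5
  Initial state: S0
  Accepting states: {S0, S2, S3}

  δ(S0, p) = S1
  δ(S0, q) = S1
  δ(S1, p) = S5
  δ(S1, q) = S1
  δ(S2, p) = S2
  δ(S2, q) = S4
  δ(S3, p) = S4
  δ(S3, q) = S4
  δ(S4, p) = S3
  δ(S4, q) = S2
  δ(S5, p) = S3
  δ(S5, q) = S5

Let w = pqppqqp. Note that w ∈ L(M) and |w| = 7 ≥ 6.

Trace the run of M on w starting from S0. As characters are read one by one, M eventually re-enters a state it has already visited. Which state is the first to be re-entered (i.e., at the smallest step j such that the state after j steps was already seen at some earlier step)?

Run of M on w = p q p p q q p:
  step 0: S0  (start)
  step 1: S1  (read p: S0→S1)
  step 2: S1  (read q: S1→S1)   ← first repeat (S1 seen earlier)
  step 3: S5  (read p: S1→S5)
  step 4: S3  (read p: S5→S3)
  step 5: S4  (read q: S3→S4)
  step 6: S2  (read q: S4→S2)
  step 7: S2  (read p: S2→S2)

The earliest repeat is at step j = 2: M is in S1, which it already visited at step i = 1.

S1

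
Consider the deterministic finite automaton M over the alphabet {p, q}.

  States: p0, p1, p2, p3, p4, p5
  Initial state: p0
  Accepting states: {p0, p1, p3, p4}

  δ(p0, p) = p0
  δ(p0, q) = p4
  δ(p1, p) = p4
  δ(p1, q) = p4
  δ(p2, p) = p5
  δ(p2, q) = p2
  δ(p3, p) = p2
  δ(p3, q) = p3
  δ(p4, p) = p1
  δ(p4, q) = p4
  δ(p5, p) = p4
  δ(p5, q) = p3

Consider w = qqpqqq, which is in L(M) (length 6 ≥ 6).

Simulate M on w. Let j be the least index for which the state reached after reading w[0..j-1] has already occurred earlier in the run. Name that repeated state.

State sequence: p0 -q-> p4 -q-> p4 -p-> p1 -q-> p4 -q-> p4 -q-> p4
First repeat at step 2: p4 was already visited.

The earliest repeat is at step j = 2: M is in p4, which it already visited at step i = 1.
The DFA has 6 states, so the proof of the pumping lemma guarantees a repeated state among the first 6+1 visited; the segment between the two visits is the pumpable y.

p4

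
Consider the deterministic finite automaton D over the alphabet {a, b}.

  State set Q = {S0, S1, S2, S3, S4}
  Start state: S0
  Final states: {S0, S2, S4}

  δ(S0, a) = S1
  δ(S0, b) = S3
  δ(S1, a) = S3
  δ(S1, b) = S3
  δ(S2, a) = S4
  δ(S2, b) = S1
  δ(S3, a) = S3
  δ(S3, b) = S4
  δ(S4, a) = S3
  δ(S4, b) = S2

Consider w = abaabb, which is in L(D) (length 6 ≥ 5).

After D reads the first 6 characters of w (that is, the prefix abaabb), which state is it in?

S2

State sequence: S0 -a-> S1 -b-> S3 -a-> S3 -a-> S3 -b-> S4 -b-> S2

After reading 6 characters, D is in state S2.
(This kind of state-tracing is the core of the pumping-lemma construction: with 5 states, pigeonhole forces a repeat within the first 5 steps.)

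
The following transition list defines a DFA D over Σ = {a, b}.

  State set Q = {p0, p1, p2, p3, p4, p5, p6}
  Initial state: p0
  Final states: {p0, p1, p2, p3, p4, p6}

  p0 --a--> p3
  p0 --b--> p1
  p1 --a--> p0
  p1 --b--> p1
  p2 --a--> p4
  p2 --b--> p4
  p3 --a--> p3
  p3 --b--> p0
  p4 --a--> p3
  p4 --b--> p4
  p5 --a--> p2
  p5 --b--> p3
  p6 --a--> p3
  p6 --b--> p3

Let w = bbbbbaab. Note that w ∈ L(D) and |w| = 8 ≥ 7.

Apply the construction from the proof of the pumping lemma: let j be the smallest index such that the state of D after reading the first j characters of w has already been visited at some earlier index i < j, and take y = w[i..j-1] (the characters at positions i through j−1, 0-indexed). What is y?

b

State sequence: p0 -b-> p1 -b-> p1 -b-> p1 -b-> p1 -b-> p1 -a-> p0 -a-> p3 -b-> p0
First repeat at step 2: p1 was already visited.

So i = 1, j = 2, giving x = w[0:1] = b, y = w[1:2] = b, z = w[2:8] = bbbaab.
Check: |xy| = 2 ≤ 7 and |y| = 1 ≥ 1. Reading y takes D from p1 back to p1, so every xyⁱz is accepted.
Since D has 7 states, any run of length ≥ 7 visits 7+1 states, so by pigeonhole some state repeats within the first 7 steps — that repeat gives the pumpable loop.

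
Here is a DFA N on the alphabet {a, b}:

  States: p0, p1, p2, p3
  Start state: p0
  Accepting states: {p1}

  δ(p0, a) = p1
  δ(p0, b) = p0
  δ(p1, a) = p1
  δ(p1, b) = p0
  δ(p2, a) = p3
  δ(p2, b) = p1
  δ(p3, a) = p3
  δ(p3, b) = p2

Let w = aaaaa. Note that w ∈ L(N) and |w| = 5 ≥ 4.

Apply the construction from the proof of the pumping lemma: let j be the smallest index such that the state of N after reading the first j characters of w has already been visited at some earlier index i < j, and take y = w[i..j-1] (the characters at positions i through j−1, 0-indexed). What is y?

State sequence: p0 -a-> p1 -a-> p1 -a-> p1 -a-> p1 -a-> p1
First repeat at step 2: p1 was already visited.

So i = 1, j = 2, giving x = w[0:1] = a, y = w[1:2] = a, z = w[2:5] = aaa.
Check: |xy| = 2 ≤ 4 and |y| = 1 ≥ 1. Reading y takes N from p1 back to p1, so every xyⁱz is accepted.

a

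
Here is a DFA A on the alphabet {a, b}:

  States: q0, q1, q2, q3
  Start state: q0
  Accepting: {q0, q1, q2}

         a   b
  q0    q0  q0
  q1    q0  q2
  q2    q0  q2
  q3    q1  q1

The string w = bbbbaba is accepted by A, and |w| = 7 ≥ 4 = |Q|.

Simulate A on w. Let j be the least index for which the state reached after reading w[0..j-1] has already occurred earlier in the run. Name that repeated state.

State sequence: q0 -b-> q0 -b-> q0 -b-> q0 -b-> q0 -a-> q0 -b-> q0 -a-> q0
First repeat at step 1: q0 was already visited.

The earliest repeat is at step j = 1: A is in q0, which it already visited at step i = 0.

q0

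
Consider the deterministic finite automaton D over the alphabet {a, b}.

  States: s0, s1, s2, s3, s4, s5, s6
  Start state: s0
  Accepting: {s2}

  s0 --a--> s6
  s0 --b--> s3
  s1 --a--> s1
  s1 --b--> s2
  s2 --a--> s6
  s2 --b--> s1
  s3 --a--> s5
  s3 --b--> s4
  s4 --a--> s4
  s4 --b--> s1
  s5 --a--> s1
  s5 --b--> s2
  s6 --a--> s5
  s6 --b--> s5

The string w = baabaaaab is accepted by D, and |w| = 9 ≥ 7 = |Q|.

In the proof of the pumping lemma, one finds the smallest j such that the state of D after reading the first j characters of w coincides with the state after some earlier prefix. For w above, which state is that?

State sequence: s0 -b-> s3 -a-> s5 -a-> s1 -b-> s2 -a-> s6 -a-> s5 -a-> s1 -a-> s1 -b-> s2
First repeat at step 6: s5 was already visited.

The earliest repeat is at step j = 6: D is in s5, which it already visited at step i = 2.
Pumping length from the standard proof: p = 7 (the number of states). The repeated state found above gives |xy| = j ≤ 7 and |y| = j − i ≥ 1.

s5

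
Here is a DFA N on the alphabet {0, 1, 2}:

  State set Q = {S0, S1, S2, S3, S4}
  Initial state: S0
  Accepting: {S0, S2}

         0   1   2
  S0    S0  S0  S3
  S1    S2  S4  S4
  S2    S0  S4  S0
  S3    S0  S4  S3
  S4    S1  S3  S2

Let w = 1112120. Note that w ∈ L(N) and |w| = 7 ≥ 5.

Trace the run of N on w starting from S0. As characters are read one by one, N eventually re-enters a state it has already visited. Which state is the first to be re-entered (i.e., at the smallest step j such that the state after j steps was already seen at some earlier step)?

Run of N on w = 1 1 1 2 1 2 0:
  step 0: S0  (start)
  step 1: S0  (read 1: S0→S0)   ← first repeat (S0 seen earlier)
  step 2: S0  (read 1: S0→S0)
  step 3: S0  (read 1: S0→S0)
  step 4: S3  (read 2: S0→S3)
  step 5: S4  (read 1: S3→S4)
  step 6: S2  (read 2: S4→S2)
  step 7: S0  (read 0: S2→S0)

The earliest repeat is at step j = 1: N is in S0, which it already visited at step i = 0.
Pumping length from the standard proof: p = 5 (the number of states). The repeated state found above gives |xy| = j ≤ 5 and |y| = j − i ≥ 1.

S0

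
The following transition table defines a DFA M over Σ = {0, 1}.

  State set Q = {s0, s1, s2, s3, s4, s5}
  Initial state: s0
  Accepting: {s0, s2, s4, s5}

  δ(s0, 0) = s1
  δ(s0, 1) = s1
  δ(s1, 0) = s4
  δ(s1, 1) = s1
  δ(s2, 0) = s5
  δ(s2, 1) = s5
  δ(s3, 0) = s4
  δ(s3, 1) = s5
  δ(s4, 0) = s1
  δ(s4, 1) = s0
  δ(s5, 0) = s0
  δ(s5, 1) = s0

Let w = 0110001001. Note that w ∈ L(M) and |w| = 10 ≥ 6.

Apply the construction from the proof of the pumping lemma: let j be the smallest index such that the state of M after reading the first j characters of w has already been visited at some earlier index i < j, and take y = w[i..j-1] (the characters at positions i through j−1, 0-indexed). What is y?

1

State sequence: s0 -0-> s1 -1-> s1 -1-> s1 -0-> s4 -0-> s1 -0-> s4 -1-> s0 -0-> s1 -0-> s4 -1-> s0
First repeat at step 2: s1 was already visited.

So i = 1, j = 2, giving x = w[0:1] = 0, y = w[1:2] = 1, z = w[2:10] = 10001001.
Check: |xy| = 2 ≤ 6 and |y| = 1 ≥ 1. Reading y takes M from s1 back to s1, so every xyⁱz is accepted.
Since M has 6 states, any run of length ≥ 6 visits 6+1 states, so by pigeonhole some state repeats within the first 6 steps — that repeat gives the pumpable loop.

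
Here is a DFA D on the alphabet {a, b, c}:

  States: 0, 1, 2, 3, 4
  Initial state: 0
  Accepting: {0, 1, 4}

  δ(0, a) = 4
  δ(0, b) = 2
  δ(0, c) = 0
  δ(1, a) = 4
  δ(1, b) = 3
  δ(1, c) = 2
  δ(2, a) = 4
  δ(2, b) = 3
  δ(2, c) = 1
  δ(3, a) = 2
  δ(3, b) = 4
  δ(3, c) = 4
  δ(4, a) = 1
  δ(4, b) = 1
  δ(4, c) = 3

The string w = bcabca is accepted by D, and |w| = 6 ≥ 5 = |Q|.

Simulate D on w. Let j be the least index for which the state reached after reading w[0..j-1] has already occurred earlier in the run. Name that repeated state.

State sequence: 0 -b-> 2 -c-> 1 -a-> 4 -b-> 1 -c-> 2 -a-> 4
First repeat at step 4: 1 was already visited.

The earliest repeat is at step j = 4: D is in 1, which it already visited at step i = 2.
Pumping length from the standard proof: p = 5 (the number of states). The repeated state found above gives |xy| = j ≤ 5 and |y| = j − i ≥ 1.

1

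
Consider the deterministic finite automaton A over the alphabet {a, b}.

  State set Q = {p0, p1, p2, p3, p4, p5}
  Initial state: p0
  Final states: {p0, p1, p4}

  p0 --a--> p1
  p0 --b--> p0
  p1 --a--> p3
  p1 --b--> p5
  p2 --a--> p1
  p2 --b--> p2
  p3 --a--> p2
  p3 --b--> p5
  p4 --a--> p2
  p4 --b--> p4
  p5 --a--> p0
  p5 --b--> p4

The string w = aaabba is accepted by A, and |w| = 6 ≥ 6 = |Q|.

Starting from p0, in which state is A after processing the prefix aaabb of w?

p2

Run of A on the first 5 characters of w = a a a b b:
  step 0: p0  (start)
  step 1: p1  (read a: p0→p1)
  step 2: p3  (read a: p1→p3)
  step 3: p2  (read a: p3→p2)
  step 4: p2  (read b: p2→p2)
  step 5: p2  (read b: p2→p2)

After reading 5 characters, A is in state p2.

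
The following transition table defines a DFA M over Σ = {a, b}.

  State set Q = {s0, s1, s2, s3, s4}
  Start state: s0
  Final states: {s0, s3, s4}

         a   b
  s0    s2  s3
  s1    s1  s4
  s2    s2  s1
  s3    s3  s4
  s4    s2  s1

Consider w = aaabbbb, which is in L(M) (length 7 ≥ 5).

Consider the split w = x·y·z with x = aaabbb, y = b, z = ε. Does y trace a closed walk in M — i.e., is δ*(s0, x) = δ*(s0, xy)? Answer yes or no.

no

State sequence: s0 -a-> s2 -a-> s2 -a-> s2 -b-> s1 -b-> s4 -b-> s1 -b-> s4

After x (step 6): s1. After xy (step 7): s4.
They differ (s1 ≠ s4), so y is not a cycle from the state after x; this split is not the one the pumping-lemma construction produces, and pumping y need not keep the string in L(M).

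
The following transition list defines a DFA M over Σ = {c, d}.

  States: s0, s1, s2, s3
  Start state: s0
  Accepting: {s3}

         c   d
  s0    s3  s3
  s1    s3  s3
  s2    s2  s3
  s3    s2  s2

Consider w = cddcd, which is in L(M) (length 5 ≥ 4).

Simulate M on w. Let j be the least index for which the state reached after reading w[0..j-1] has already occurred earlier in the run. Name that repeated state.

s3

Run of M on w = c d d c d:
  step 0: s0  (start)
  step 1: s3  (read c: s0→s3)
  step 2: s2  (read d: s3→s2)
  step 3: s3  (read d: s2→s3)   ← first repeat (s3 seen earlier)
  step 4: s2  (read c: s3→s2)
  step 5: s3  (read d: s2→s3)

The earliest repeat is at step j = 3: M is in s3, which it already visited at step i = 1.
The DFA has 4 states, so the proof of the pumping lemma guarantees a repeated state among the first 4+1 visited; the segment between the two visits is the pumpable y.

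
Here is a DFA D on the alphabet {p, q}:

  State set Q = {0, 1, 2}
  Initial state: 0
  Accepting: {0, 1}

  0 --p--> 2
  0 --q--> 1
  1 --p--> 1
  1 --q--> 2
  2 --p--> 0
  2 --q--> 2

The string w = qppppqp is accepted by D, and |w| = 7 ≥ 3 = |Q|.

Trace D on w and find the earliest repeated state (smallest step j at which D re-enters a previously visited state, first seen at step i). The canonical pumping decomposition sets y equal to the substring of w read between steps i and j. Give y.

Run of D on w = q p p p p q p:
  step 0: 0  (start)
  step 1: 1  (read q: 0→1)
  step 2: 1  (read p: 1→1)   ← first repeat (1 seen earlier)
  step 3: 1  (read p: 1→1)
  step 4: 1  (read p: 1→1)
  step 5: 1  (read p: 1→1)
  step 6: 2  (read q: 1→2)
  step 7: 0  (read p: 2→0)

So i = 1, j = 2, giving x = w[0:1] = q, y = w[1:2] = p, z = w[2:7] = pppqp.
Check: |xy| = 2 ≤ 3 and |y| = 1 ≥ 1. Reading y takes D from 1 back to 1, so every xyⁱz is accepted.
Since D has 3 states, any run of length ≥ 3 visits 3+1 states, so by pigeonhole some state repeats within the first 3 steps — that repeat gives the pumpable loop.

p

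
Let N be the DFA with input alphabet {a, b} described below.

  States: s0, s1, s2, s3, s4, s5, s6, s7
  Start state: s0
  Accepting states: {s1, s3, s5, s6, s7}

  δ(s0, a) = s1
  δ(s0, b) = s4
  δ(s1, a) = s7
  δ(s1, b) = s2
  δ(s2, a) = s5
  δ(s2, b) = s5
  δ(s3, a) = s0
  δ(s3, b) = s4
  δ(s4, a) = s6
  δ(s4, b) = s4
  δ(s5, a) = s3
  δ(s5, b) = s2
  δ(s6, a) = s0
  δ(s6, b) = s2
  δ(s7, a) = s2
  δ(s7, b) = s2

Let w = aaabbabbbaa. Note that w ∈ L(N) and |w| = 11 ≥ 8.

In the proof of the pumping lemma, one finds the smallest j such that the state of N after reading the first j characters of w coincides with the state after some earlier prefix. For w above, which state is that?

Run of N on w = a a a b b a b b b a a:
  step 0: s0  (start)
  step 1: s1  (read a: s0→s1)
  step 2: s7  (read a: s1→s7)
  step 3: s2  (read a: s7→s2)
  step 4: s5  (read b: s2→s5)
  step 5: s2  (read b: s5→s2)   ← first repeat (s2 seen earlier)
  step 6: s5  (read a: s2→s5)
  step 7: s2  (read b: s5→s2)
  step 8: s5  (read b: s2→s5)
  step 9: s2  (read b: s5→s2)
  step 10: s5  (read a: s2→s5)
  step 11: s3  (read a: s5→s3)

The earliest repeat is at step j = 5: N is in s2, which it already visited at step i = 3.

s2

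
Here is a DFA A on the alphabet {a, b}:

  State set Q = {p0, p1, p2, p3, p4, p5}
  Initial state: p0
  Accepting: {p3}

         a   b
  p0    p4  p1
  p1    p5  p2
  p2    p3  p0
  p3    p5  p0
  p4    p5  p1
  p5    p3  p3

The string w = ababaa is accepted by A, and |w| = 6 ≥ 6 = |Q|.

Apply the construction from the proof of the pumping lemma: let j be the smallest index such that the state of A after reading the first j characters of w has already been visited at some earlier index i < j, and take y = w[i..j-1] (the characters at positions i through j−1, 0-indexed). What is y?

ba

Run of A on w = a b a b a a:
  step 0: p0  (start)
  step 1: p4  (read a: p0→p4)
  step 2: p1  (read b: p4→p1)
  step 3: p5  (read a: p1→p5)
  step 4: p3  (read b: p5→p3)
  step 5: p5  (read a: p3→p5)   ← first repeat (p5 seen earlier)
  step 6: p3  (read a: p5→p3)

So i = 3, j = 5, giving x = w[0:3] = aba, y = w[3:5] = ba, z = w[5:6] = a.
Check: |xy| = 5 ≤ 6 and |y| = 2 ≥ 1. Reading y takes A from p5 back to p5, so every xyⁱz is accepted.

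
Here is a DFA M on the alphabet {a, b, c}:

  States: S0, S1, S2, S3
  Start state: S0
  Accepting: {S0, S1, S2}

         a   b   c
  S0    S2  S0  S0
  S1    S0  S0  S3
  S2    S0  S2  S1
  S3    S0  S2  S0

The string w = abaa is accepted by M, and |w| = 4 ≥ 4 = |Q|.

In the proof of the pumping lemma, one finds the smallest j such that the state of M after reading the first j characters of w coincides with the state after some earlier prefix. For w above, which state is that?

S2

Run of M on w = a b a a:
  step 0: S0  (start)
  step 1: S2  (read a: S0→S2)
  step 2: S2  (read b: S2→S2)   ← first repeat (S2 seen earlier)
  step 3: S0  (read a: S2→S0)
  step 4: S2  (read a: S0→S2)

The earliest repeat is at step j = 2: M is in S2, which it already visited at step i = 1.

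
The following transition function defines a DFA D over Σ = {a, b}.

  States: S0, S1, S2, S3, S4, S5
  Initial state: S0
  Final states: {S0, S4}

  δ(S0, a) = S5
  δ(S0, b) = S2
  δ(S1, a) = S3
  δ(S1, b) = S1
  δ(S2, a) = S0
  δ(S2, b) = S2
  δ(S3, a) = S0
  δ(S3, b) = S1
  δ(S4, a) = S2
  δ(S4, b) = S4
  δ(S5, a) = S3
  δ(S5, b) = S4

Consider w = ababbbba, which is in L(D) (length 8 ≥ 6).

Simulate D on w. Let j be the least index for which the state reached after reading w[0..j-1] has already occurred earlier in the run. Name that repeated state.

S2

State sequence: S0 -a-> S5 -b-> S4 -a-> S2 -b-> S2 -b-> S2 -b-> S2 -b-> S2 -a-> S0
First repeat at step 4: S2 was already visited.

The earliest repeat is at step j = 4: D is in S2, which it already visited at step i = 3.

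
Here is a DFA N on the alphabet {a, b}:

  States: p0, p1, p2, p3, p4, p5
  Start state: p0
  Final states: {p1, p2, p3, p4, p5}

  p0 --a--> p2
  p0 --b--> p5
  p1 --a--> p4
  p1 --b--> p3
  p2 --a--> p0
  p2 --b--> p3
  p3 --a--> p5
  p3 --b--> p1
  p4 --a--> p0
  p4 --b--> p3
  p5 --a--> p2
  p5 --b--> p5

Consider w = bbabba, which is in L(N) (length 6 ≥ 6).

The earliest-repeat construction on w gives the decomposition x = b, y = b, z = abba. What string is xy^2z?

xy^2z = b·b·b·abba = bbbabba.
Reading y = b takes N from p5 back to p5, so after x·y·y the machine is still in p5, and z then leads to the accepting state p4. Hence bbbabba ∈ L(N).

bbbabba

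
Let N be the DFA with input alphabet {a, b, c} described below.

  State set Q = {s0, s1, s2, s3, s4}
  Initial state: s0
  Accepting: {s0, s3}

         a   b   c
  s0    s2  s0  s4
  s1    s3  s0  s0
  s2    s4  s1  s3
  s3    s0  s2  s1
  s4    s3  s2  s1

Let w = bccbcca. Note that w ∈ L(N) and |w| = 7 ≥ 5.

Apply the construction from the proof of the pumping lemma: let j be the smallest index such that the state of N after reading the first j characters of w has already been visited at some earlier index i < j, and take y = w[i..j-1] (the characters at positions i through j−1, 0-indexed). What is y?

State sequence: s0 -b-> s0 -c-> s4 -c-> s1 -b-> s0 -c-> s4 -c-> s1 -a-> s3
First repeat at step 1: s0 was already visited.

So i = 0, j = 1, giving x = w[0:0] = ε, y = w[0:1] = b, z = w[1:7] = ccbcca.
Check: |xy| = 1 ≤ 5 and |y| = 1 ≥ 1. Reading y takes N from s0 back to s0, so every xyⁱz is accepted.
With |Q| = 5, pigeonhole forces a state repeat no later than step 5; the substring read between the first and second visits to that state can be pumped.

b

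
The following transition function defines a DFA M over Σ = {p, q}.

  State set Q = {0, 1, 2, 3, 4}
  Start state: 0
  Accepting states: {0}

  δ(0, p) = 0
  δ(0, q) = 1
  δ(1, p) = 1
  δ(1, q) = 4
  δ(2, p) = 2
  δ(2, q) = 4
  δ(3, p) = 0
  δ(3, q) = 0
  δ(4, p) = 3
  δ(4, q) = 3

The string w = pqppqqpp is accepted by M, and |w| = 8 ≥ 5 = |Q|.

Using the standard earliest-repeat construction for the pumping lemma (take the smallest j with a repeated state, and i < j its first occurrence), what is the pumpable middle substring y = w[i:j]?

p

Run of M on w = p q p p q q p p:
  step 0: 0  (start)
  step 1: 0  (read p: 0→0)   ← first repeat (0 seen earlier)
  step 2: 1  (read q: 0→1)
  step 3: 1  (read p: 1→1)
  step 4: 1  (read p: 1→1)
  step 5: 4  (read q: 1→4)
  step 6: 3  (read q: 4→3)
  step 7: 0  (read p: 3→0)
  step 8: 0  (read p: 0→0)

So i = 0, j = 1, giving x = w[0:0] = ε, y = w[0:1] = p, z = w[1:8] = qppqqpp.
Check: |xy| = 1 ≤ 5 and |y| = 1 ≥ 1. Reading y takes M from 0 back to 0, so every xyⁱz is accepted.
Since M has 5 states, any run of length ≥ 5 visits 5+1 states, so by pigeonhole some state repeats within the first 5 steps — that repeat gives the pumpable loop.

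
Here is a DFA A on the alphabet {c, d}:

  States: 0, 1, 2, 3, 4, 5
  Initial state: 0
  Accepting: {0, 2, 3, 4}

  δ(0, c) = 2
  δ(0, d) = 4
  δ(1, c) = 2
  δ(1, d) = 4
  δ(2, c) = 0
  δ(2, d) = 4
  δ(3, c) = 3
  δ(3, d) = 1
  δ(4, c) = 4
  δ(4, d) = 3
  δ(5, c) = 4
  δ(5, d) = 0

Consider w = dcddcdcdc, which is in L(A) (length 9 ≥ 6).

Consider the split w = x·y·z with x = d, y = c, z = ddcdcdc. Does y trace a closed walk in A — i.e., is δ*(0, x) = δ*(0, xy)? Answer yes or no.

yes

State sequence: 0 -d-> 4 -c-> 4

After x (step 1): 4. After xy (step 2): 4.
They match, so y = c drives A around a cycle from 4 back to itself; pumping y any number of times keeps A in 4 before reading z, and xyⁱz ∈ L(A) for every i ≥ 0.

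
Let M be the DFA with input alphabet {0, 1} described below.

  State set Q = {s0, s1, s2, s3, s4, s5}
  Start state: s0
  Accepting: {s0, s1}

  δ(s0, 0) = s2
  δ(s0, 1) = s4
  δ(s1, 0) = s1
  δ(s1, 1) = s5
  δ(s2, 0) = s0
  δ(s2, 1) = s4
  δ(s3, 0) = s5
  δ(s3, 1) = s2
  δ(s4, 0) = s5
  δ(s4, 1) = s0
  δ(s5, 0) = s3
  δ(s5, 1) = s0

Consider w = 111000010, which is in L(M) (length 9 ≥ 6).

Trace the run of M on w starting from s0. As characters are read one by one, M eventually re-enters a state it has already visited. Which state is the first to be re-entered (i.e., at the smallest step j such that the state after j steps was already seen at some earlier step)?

s0

Run of M on w = 1 1 1 0 0 0 0 1 0:
  step 0: s0  (start)
  step 1: s4  (read 1: s0→s4)
  step 2: s0  (read 1: s4→s0)   ← first repeat (s0 seen earlier)
  step 3: s4  (read 1: s0→s4)
  step 4: s5  (read 0: s4→s5)
  step 5: s3  (read 0: s5→s3)
  step 6: s5  (read 0: s3→s5)
  step 7: s3  (read 0: s5→s3)
  step 8: s2  (read 1: s3→s2)
  step 9: s0  (read 0: s2→s0)

The earliest repeat is at step j = 2: M is in s0, which it already visited at step i = 0.
Since M has 6 states, any run of length ≥ 6 visits 6+1 states, so by pigeonhole some state repeats within the first 6 steps — that repeat gives the pumpable loop.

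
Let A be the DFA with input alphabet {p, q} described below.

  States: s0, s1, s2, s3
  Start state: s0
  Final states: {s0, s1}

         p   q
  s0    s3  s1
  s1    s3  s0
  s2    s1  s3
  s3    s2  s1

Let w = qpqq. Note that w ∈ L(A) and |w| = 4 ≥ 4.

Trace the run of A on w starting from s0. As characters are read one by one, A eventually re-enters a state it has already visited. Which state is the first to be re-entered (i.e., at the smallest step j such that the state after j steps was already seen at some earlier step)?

s1

State sequence: s0 -q-> s1 -p-> s3 -q-> s1 -q-> s0
First repeat at step 3: s1 was already visited.

The earliest repeat is at step j = 3: A is in s1, which it already visited at step i = 1.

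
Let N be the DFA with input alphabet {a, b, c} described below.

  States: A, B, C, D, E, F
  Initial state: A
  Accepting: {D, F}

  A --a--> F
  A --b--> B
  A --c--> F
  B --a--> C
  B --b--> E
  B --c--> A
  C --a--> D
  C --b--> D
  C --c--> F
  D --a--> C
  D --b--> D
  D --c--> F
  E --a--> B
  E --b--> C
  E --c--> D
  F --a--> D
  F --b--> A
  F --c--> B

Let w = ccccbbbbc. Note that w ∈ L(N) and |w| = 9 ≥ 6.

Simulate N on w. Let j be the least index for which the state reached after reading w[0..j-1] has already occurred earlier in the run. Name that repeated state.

State sequence: A -c-> F -c-> B -c-> A -c-> F -b-> A -b-> B -b-> E -b-> C -c-> F
First repeat at step 3: A was already visited.

The earliest repeat is at step j = 3: N is in A, which it already visited at step i = 0.

A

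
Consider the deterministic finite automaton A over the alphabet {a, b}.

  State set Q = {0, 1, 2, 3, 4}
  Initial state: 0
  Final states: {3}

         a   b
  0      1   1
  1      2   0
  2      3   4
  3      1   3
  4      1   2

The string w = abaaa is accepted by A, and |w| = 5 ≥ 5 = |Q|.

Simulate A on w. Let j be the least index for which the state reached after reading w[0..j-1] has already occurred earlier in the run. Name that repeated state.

0

State sequence: 0 -a-> 1 -b-> 0 -a-> 1 -a-> 2 -a-> 3
First repeat at step 2: 0 was already visited.

The earliest repeat is at step j = 2: A is in 0, which it already visited at step i = 0.
With |Q| = 5, pigeonhole forces a state repeat no later than step 5; the substring read between the first and second visits to that state can be pumped.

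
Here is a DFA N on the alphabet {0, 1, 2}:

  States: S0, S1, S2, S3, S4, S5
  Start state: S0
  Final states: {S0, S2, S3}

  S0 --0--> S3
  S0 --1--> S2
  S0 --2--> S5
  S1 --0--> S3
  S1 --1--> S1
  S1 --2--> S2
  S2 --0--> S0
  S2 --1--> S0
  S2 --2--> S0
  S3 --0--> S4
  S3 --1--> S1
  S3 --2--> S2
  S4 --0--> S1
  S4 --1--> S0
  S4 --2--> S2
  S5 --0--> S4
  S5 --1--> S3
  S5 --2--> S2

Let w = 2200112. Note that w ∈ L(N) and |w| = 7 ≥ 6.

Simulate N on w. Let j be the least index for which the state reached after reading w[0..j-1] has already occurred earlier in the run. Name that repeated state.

S0

State sequence: S0 -2-> S5 -2-> S2 -0-> S0 -0-> S3 -1-> S1 -1-> S1 -2-> S2
First repeat at step 3: S0 was already visited.

The earliest repeat is at step j = 3: N is in S0, which it already visited at step i = 0.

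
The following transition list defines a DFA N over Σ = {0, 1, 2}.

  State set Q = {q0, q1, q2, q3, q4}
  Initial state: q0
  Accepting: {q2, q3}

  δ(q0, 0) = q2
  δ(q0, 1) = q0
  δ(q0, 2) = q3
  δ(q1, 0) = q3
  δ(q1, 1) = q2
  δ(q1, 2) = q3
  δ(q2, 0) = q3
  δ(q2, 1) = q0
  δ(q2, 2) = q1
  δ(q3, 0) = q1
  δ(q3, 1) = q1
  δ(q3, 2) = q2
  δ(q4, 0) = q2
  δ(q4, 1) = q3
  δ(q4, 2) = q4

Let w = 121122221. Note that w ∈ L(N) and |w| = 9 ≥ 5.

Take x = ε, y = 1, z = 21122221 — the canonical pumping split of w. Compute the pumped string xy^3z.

11121122221

xy^3z = ε·1·1·1·21122221 = 11121122221.
Reading y = 1 takes N from q0 back to q0, so after x·y·y·y the machine is still in q0, and z then leads to the accepting state q2. Hence 11121122221 ∈ L(N).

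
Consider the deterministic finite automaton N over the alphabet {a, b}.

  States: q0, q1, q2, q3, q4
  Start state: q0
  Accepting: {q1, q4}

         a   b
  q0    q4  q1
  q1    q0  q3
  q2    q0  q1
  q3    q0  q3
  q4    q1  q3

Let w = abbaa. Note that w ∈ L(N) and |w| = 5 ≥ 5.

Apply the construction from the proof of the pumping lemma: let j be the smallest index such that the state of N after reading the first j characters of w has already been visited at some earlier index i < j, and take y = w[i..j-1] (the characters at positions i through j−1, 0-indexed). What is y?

b

Run of N on w = a b b a a:
  step 0: q0  (start)
  step 1: q4  (read a: q0→q4)
  step 2: q3  (read b: q4→q3)
  step 3: q3  (read b: q3→q3)   ← first repeat (q3 seen earlier)
  step 4: q0  (read a: q3→q0)
  step 5: q4  (read a: q0→q4)

So i = 2, j = 3, giving x = w[0:2] = ab, y = w[2:3] = b, z = w[3:5] = aa.
Check: |xy| = 3 ≤ 5 and |y| = 1 ≥ 1. Reading y takes N from q3 back to q3, so every xyⁱz is accepted.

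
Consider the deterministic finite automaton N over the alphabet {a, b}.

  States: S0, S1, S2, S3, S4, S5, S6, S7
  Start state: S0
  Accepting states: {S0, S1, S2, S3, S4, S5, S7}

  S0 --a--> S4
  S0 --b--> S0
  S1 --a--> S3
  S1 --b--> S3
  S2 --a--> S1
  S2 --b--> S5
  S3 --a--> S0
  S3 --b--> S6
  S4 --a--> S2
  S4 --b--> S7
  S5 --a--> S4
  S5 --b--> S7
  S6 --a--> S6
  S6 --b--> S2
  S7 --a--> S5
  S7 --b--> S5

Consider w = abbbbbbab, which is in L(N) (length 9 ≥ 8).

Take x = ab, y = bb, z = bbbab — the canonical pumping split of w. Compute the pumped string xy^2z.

xy^2z = ab·bb·bb·bbbab = abbbbbbbbab.
Reading y = bb takes N from S7 back to S7, so after x·y·y the machine is still in S7, and z then leads to the accepting state S7. Hence abbbbbbbbab ∈ L(N).

abbbbbbbbab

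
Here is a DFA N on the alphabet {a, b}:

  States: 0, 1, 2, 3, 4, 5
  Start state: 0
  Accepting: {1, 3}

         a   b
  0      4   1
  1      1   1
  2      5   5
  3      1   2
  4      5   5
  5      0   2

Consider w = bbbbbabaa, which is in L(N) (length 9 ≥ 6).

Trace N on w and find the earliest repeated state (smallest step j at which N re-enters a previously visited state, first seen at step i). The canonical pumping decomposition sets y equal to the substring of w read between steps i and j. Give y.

b

State sequence: 0 -b-> 1 -b-> 1 -b-> 1 -b-> 1 -b-> 1 -a-> 1 -b-> 1 -a-> 1 -a-> 1
First repeat at step 2: 1 was already visited.

So i = 1, j = 2, giving x = w[0:1] = b, y = w[1:2] = b, z = w[2:9] = bbbabaa.
Check: |xy| = 2 ≤ 6 and |y| = 1 ≥ 1. Reading y takes N from 1 back to 1, so every xyⁱz is accepted.
Since N has 6 states, any run of length ≥ 6 visits 6+1 states, so by pigeonhole some state repeats within the first 6 steps — that repeat gives the pumpable loop.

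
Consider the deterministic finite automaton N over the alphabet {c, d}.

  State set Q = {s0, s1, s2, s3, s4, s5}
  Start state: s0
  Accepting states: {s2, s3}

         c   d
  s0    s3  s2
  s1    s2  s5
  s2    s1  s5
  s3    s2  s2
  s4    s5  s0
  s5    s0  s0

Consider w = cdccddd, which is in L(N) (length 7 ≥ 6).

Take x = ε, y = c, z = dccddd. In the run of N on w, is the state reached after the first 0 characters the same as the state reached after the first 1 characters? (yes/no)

Run of N on the first 1 characters of w = c:
  step 0: s0  (start)
  step 1: s3  (read c: s0→s3)

After x (step 0): s0. After xy (step 1): s3.
They differ (s0 ≠ s3), so y is not a cycle from the state after x; this split is not the one the pumping-lemma construction produces, and pumping y need not keep the string in L(N).

no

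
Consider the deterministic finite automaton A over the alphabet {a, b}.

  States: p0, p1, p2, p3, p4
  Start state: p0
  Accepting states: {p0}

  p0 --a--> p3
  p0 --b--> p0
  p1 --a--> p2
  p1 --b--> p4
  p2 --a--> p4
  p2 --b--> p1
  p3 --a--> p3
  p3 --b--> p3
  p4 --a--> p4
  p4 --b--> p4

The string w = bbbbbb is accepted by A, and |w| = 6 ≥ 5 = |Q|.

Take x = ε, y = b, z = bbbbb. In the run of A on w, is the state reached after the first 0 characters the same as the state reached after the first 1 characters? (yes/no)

Run of A on the first 1 characters of w = b:
  step 0: p0  (start)
  step 1: p0  (read b: p0→p0)

After x (step 0): p0. After xy (step 1): p0.
They match, so y = b drives A around a cycle from p0 back to itself; pumping y any number of times keeps A in p0 before reading z, and xyⁱz ∈ L(A) for every i ≥ 0.

yes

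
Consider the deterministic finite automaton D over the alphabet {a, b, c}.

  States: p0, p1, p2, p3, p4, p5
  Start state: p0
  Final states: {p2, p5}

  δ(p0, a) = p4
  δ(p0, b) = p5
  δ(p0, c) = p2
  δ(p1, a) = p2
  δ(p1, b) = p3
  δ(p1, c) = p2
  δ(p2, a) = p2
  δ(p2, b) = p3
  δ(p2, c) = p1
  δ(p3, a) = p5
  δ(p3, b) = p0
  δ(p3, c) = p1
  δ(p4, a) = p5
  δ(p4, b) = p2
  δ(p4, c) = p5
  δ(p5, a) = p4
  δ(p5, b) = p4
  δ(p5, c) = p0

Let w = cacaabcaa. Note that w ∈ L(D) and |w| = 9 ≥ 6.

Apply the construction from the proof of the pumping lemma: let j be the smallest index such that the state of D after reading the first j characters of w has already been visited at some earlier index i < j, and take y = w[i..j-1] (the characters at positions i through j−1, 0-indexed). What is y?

Run of D on w = c a c a a b c a a:
  step 0: p0  (start)
  step 1: p2  (read c: p0→p2)
  step 2: p2  (read a: p2→p2)   ← first repeat (p2 seen earlier)
  step 3: p1  (read c: p2→p1)
  step 4: p2  (read a: p1→p2)
  step 5: p2  (read a: p2→p2)
  step 6: p3  (read b: p2→p3)
  step 7: p1  (read c: p3→p1)
  step 8: p2  (read a: p1→p2)
  step 9: p2  (read a: p2→p2)

So i = 1, j = 2, giving x = w[0:1] = c, y = w[1:2] = a, z = w[2:9] = caabcaa.
Check: |xy| = 2 ≤ 6 and |y| = 1 ≥ 1. Reading y takes D from p2 back to p2, so every xyⁱz is accepted.
Pumping length from the standard proof: p = 6 (the number of states). The repeated state found above gives |xy| = j ≤ 6 and |y| = j − i ≥ 1.

a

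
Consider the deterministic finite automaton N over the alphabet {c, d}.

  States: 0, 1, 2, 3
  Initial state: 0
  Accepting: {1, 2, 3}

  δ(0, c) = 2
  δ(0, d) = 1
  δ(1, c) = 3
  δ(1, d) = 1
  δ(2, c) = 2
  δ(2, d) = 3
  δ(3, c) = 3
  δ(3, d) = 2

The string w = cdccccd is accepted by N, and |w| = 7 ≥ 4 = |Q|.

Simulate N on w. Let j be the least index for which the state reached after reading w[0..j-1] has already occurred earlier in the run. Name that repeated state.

State sequence: 0 -c-> 2 -d-> 3 -c-> 3 -c-> 3 -c-> 3 -c-> 3 -d-> 2
First repeat at step 3: 3 was already visited.

The earliest repeat is at step j = 3: N is in 3, which it already visited at step i = 2.
The DFA has 4 states, so the proof of the pumping lemma guarantees a repeated state among the first 4+1 visited; the segment between the two visits is the pumpable y.

3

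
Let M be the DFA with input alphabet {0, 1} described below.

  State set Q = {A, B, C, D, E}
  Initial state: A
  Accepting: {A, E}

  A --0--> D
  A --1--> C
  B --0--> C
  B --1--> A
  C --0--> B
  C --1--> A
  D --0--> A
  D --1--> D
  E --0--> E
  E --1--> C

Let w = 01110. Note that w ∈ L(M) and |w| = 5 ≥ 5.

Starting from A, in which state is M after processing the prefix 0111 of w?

State sequence: A -0-> D -1-> D -1-> D -1-> D

After reading 4 characters, M is in state D.
(This kind of state-tracing is the core of the pumping-lemma construction: with 5 states, pigeonhole forces a repeat within the first 5 steps.)

D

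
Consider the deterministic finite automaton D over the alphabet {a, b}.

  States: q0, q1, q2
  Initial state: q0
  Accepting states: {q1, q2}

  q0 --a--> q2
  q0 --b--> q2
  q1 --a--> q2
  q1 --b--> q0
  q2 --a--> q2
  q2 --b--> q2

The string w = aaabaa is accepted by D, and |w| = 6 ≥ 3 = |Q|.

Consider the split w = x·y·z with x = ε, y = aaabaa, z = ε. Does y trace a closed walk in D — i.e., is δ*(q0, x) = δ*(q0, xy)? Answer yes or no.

no

State sequence: q0 -a-> q2 -a-> q2 -a-> q2 -b-> q2 -a-> q2 -a-> q2

After x (step 0): q0. After xy (step 6): q2.
They differ (q0 ≠ q2), so y is not a cycle from the state after x; this split is not the one the pumping-lemma construction produces, and pumping y need not keep the string in L(D).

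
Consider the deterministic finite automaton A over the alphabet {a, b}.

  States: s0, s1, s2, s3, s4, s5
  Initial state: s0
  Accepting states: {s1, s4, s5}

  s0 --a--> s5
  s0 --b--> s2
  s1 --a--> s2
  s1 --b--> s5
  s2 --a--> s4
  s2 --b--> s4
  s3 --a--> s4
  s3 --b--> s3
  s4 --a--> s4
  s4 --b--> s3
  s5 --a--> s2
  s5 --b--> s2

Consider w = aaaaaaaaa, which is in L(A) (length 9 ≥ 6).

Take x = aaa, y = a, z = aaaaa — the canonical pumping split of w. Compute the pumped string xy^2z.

xy^2z = aaa·a·a·aaaaa = aaaaaaaaaa.
Reading y = a takes A from s4 back to s4, so after x·y·y the machine is still in s4, and z then leads to the accepting state s4. Hence aaaaaaaaaa ∈ L(A).

aaaaaaaaaa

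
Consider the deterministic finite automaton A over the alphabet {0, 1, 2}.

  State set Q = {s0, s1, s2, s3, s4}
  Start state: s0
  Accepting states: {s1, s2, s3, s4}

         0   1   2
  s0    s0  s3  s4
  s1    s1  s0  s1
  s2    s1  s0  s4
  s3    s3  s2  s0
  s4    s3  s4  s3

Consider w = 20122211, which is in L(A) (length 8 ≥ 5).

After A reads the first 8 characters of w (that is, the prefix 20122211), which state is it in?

State sequence: s0 -2-> s4 -0-> s3 -1-> s2 -2-> s4 -2-> s3 -2-> s0 -1-> s3 -1-> s2

After reading 8 characters, A is in state s2.

s2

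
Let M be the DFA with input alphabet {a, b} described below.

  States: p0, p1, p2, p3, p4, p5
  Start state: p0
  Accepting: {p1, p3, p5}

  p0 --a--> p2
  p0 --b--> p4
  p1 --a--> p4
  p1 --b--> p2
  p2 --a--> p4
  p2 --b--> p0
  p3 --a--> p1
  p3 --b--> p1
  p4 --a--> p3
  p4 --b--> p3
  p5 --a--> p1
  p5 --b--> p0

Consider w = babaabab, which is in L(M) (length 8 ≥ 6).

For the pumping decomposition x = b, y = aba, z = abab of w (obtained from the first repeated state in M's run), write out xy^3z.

xy^3z = b·aba·aba·aba·abab = babaabaabaabab.
Reading y = aba takes M from p4 back to p4, so after x·y·y·y the machine is still in p4, and z then leads to the accepting state p3. Hence babaabaabaabab ∈ L(M).

babaabaabaabab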